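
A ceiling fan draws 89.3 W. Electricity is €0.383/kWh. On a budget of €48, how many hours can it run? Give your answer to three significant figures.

Energy budget = €48 / €0.383 per kWh = 125.3 kWh = 125,326 Wh
Runtime = 125,326 Wh / 89.3 W = 1,403 h

1400 h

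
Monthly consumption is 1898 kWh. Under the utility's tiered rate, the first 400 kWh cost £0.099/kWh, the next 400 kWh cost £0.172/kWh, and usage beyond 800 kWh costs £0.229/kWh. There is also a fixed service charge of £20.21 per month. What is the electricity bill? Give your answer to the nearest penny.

First 400 kWh × £0.099 = £39.60
Next 400 kWh × £0.172 = £68.80
Remaining 1098 kWh × £0.229 = £251.44
Energy charge = £359.84; + service £20.21 = £380.05

£380.05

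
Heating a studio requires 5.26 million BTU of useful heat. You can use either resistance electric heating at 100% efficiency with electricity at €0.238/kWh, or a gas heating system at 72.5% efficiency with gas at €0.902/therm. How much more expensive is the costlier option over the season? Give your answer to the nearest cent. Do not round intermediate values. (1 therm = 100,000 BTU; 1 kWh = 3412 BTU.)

€301.46

Heat load = 5.26 × 10⁶ BTU = 5,260,000 BTU
Gas: input = 5,260,000 / 0.725 = 7,255,172 BTU = 72.55 therm → 72.55 × €0.902 = €65.44
Electric: 5,260,000 BTU / 3412 = 1,542 kWh → × €0.238 = €366.91
Difference = |€65.44 − €366.91| = €301.46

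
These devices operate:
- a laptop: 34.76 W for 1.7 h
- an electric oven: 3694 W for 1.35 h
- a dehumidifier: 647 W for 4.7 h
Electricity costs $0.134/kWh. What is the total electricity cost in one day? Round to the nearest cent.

$1.08

laptop: 34.76 W × 1.7 h = 59 Wh = 0.05909 kWh
electric oven: 3694 W × 1.35 h = 4,987 Wh = 4.987 kWh
dehumidifier: 647 W × 4.7 h = 3,041 Wh = 3.041 kWh
Total energy = 0.05909 + 4.987 + 3.041 = 8.087 kWh
Cost = 8.087 kWh × $0.134 = $1.08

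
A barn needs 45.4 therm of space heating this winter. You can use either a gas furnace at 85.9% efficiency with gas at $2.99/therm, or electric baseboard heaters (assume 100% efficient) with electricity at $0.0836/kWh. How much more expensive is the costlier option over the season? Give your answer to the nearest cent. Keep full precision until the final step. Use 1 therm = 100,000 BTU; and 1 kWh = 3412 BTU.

$46.79

Heat load = 45.4 therm × 100,000 = 4,540,000 BTU
Gas: input = 4,540,000 / 0.859 = 5,285,215 BTU = 52.85 therm → 52.85 × $2.99 = $158.03
Electric: 4,540,000 BTU / 3412 = 1,331 kWh → × $0.0836 = $111.24
Difference = |$158.03 − $111.24| = $46.79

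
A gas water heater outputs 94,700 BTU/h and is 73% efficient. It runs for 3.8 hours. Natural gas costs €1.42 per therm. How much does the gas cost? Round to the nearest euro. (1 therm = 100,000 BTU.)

€7

Heat delivered = 94,700 BTU/h × 3.8 h = 359,860 BTU
Gas input = 359,860 / 0.73 = 492,959 BTU
= 492,959 / 100,000 = 4.93 therm
Cost = 4.93 × €1.42/therm = €7.00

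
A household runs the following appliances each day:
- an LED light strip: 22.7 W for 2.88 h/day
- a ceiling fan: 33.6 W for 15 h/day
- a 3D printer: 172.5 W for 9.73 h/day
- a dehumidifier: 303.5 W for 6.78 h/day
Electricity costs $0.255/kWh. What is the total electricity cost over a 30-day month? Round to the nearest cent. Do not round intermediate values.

$32.94

LED light strip: 22.7 W × 2.88 h × 30 d = 1,961 Wh = 1.961 kWh
ceiling fan: 33.6 W × 15 h × 30 d = 15,120 Wh = 15.12 kWh
3D printer: 172.5 W × 9.73 h × 30 d = 50,353 Wh = 50.35 kWh
dehumidifier: 303.5 W × 6.78 h × 30 d = 61,732 Wh = 61.73 kWh
Total energy = 1.961 + 15.12 + 50.35 + 61.73 = 129.2 kWh
Cost = 129.2 kWh × $0.255 = $32.94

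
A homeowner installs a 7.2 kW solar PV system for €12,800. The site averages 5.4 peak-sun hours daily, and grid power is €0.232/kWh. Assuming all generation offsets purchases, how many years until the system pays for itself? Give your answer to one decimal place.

Daily generation = 7.2 kW × 5.4 h = 38.88 kWh
Annual generation = 38.88 × 365 = 14191 kWh
Annual savings = 14191 × €0.232 = €3,292.36
Payback = €12,800 / €3,292.36 = 3.89 years

3.9 years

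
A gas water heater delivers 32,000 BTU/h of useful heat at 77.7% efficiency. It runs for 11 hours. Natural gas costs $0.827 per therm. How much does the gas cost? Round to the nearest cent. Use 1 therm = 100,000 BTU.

Heat delivered = 32,000 BTU/h × 11 h = 352,000 BTU
Gas input = 352,000 / 0.777 = 453,024 BTU
= 453,024 / 100,000 = 4.53 therm
Cost = 4.53 × $0.827/therm = $3.75

$3.75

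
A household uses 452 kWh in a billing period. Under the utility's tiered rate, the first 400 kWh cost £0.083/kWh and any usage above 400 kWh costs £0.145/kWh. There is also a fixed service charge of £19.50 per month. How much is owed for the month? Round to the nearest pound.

£60

First 400 kWh × £0.083 = £33.20
Remaining 52 kWh × £0.145 = £7.54
Energy charge = £40.74; + service £19.50 = £60.24 ≈ £60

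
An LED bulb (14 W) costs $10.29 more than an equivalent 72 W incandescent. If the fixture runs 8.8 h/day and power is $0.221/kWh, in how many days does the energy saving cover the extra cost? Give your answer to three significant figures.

91.2 days

Power saved = 72 − 14 = 58 W
Daily energy saved = 58 W × 8.8 h = 510.4 Wh = 0.5104 kWh
Daily savings = 0.5104 × $0.221 = $0.1128
Payback = $10.29 / $0.1128 per day = 91.22 days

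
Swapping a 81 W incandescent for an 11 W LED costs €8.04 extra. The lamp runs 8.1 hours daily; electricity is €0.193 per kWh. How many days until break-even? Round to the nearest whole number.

73 days

Power saved = 81 − 11 = 70 W
Daily energy saved = 70 W × 8.1 h = 567 Wh = 0.567 kWh
Daily savings = 0.567 × €0.193 = €0.1094
Payback = €8.04 / €0.1094 per day = 73.47 days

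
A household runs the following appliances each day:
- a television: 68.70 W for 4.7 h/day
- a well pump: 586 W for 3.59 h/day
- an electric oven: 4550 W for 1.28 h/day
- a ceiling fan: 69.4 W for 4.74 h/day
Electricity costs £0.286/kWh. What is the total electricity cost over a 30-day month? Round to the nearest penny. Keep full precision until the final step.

£73.61

television: 68.70 W × 4.7 h × 30 d = 9,687 Wh = 9.687 kWh
well pump: 586 W × 3.59 h × 30 d = 63,112 Wh = 63.11 kWh
electric oven: 4550 W × 1.28 h × 30 d = 174,720 Wh = 174.7 kWh
ceiling fan: 69.4 W × 4.74 h × 30 d = 9,869 Wh = 9.869 kWh
Total energy = 9.687 + 63.11 + 174.7 + 9.869 = 257.4 kWh
Cost = 257.4 kWh × £0.286 = £73.61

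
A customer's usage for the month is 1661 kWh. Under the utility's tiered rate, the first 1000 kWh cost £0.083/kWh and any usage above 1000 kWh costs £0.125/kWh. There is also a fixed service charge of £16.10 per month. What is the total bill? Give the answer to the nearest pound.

First 1000 kWh × £0.083 = £83.00
Remaining 661 kWh × £0.125 = £82.62
Energy charge = £165.62; + service £16.10 = £181.72 ≈ £182

£182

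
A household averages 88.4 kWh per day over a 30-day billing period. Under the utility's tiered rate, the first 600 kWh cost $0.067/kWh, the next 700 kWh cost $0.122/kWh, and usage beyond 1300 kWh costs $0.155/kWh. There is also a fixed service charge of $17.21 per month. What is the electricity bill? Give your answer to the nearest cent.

Usage = 88.4 kWh/day × 30 days = 2652 kWh
First 600 kWh × $0.067 = $40.20
Next 700 kWh × $0.122 = $85.40
Remaining 1352 kWh × $0.155 = $209.56
Energy charge = $335.16; + service $17.21 = $352.37

$352.37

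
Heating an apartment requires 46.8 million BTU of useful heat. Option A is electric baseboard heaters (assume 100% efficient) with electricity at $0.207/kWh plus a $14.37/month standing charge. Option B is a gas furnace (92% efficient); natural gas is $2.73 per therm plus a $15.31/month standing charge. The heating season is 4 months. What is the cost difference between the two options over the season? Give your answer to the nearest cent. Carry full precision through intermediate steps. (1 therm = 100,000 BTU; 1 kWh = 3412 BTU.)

Heat load = 46.8 × 10⁶ BTU = 46,800,000 BTU
Gas: input = 46,800,000 / 0.92 = 50,869,565 BTU = 508.7 therm → 508.7 × $2.73 = $1,388.74; + 4 × $15.31 standing = $1,449.98
Electric: 46,800,000 BTU / 3412 = 13,720 kWh → × $0.207 = $2,839.27; + 4 × $14.37 standing = $2,896.75
Difference = |$1,449.98 − $2,896.75| = $1,446.77

$1446.77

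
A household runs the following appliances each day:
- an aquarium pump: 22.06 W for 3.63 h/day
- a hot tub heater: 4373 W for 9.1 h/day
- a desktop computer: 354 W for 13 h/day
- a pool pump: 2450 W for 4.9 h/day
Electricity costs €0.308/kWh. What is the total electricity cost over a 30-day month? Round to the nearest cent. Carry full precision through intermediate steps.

€521.89

aquarium pump: 22.06 W × 3.63 h × 30 d = 2,402 Wh = 2.402 kWh
hot tub heater: 4373 W × 9.1 h × 30 d = 1,193,829 Wh = 1,194 kWh
desktop computer: 354 W × 13 h × 30 d = 138,060 Wh = 138.1 kWh
pool pump: 2450 W × 4.9 h × 30 d = 360,150 Wh = 360.1 kWh
Total energy = 2.402 + 1,194 + 138.1 + 360.1 = 1,694 kWh
Cost = 1,694 kWh × €0.308 = €521.89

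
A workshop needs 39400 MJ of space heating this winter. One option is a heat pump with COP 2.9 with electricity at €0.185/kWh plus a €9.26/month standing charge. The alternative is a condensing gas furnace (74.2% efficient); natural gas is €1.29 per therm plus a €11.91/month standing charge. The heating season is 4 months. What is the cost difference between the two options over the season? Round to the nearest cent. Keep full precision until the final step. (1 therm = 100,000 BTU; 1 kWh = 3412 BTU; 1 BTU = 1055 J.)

Heat load = 39400 MJ = 39,400,000,000 J / 1055 = 37,345,972 BTU
Gas: input = 37,345,972 / 0.742 = 50,331,498 BTU = 503.3 therm → 503.3 × €1.29 = €649.28; + 4 × €11.91 standing = €696.92
Heat pump: 37,345,972 BTU / 3412 = 10,950 kWh heat; / 2.9 = 3,774 kWh in → × €0.185 = €698.25; + 4 × €9.26 standing = €735.29
Difference = |€696.92 − €735.29| = €38.37

€38.37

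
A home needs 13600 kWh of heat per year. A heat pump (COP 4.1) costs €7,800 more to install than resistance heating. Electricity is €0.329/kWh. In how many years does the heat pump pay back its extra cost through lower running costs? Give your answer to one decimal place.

Resistance: 13600 kWh × €0.329 = €4,474.40/yr
Heat pump: 13600 / 4.1 = 3317 kWh in → × €0.329 = €1,091.32/yr
Annual savings = €3,383.08
Payback = €7,800 / €3,383.08 = 2.31 years

2.3 years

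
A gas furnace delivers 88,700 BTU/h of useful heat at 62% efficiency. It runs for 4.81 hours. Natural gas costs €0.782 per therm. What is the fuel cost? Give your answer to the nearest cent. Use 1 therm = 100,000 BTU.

€5.38

Heat delivered = 88,700 BTU/h × 4.81 h = 426,647 BTU
Gas input = 426,647 / 0.62 = 688,140 BTU
= 688,140 / 100,000 = 6.881 therm
Cost = 6.881 × €0.782/therm = €5.38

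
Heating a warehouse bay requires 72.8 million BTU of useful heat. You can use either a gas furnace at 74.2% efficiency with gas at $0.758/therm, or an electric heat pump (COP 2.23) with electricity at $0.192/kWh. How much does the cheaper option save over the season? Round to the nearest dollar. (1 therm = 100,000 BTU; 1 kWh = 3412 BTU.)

$1093

Heat load = 72.8 × 10⁶ BTU = 72,800,000 BTU
Gas: input = 72,800,000 / 0.742 = 98,113,208 BTU = 981.1 therm → 981.1 × $0.758 = $743.70
Heat pump: 72,800,000 BTU / 3412 = 21,340 kWh heat; / 2.23 = 9,568 kWh in → × $0.192 = $1,837.04
Difference = |$743.70 − $1,837.04| = $1,093.34 ≈ $1093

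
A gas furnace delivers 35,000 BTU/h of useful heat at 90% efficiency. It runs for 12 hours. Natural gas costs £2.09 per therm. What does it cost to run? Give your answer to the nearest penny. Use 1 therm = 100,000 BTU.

Heat delivered = 35,000 BTU/h × 12 h = 420,000 BTU
Gas input = 420,000 / 0.90 = 466,667 BTU
= 466,667 / 100,000 = 4.667 therm
Cost = 4.667 × £2.09/therm = £9.75

£9.75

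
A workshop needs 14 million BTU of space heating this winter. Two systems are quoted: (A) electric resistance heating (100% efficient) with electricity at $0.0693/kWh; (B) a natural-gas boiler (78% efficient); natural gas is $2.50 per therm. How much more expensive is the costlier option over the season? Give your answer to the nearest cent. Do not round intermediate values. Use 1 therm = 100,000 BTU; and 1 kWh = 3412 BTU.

Heat load = 14 × 10⁶ BTU = 14,000,000 BTU
Gas: input = 14,000,000 / 0.78 = 17,948,718 BTU = 179.5 therm → 179.5 × $2.50 = $448.72
Electric: 14,000,000 BTU / 3412 = 4,103 kWh → × $0.0693 = $284.35
Difference = |$448.72 − $284.35| = $164.37

$164.37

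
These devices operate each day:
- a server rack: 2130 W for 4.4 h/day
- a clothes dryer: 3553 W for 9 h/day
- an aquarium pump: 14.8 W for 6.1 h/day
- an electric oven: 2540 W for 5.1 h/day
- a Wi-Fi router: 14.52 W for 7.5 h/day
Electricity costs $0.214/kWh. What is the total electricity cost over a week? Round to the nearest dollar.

server rack: 2130 W × 4.4 h × 7 d = 65,604 Wh = 65.6 kWh
clothes dryer: 3553 W × 9 h × 7 d = 223,839 Wh = 223.8 kWh
aquarium pump: 14.8 W × 6.1 h × 7 d = 632 Wh = 0.632 kWh
electric oven: 2540 W × 5.1 h × 7 d = 90,678 Wh = 90.68 kWh
Wi-Fi router: 14.52 W × 7.5 h × 7 d = 762 Wh = 0.7623 kWh
Total energy = 65.6 + 223.8 + 0.632 + 90.68 + 0.7623 = 381.5 kWh
Cost = 381.5 kWh × $0.214 = $81.64 ≈ $82

$82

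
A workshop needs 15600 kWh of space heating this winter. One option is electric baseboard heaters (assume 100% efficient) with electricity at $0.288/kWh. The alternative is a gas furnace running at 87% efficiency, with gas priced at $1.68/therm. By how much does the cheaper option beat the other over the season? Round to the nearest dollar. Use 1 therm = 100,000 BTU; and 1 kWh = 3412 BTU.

Heat load = 15600 kWh × 3412 = 53,227,200 BTU
Gas: input = 53,227,200 / 0.87 = 61,180,690 BTU = 611.8 therm → 611.8 × $1.68 = $1,027.84
Electric: 53,227,200 BTU / 3412 = 15,600 kWh → × $0.288 = $4,492.80
Difference = |$1,027.84 − $4,492.80| = $3,464.96 ≈ $3465

$3465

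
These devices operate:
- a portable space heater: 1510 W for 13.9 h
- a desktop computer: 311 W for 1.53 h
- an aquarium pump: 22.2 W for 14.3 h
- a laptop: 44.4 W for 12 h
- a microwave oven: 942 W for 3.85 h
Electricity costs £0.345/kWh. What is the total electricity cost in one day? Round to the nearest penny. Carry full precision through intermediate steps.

portable space heater: 1510 W × 13.9 h = 20,989 Wh = 20.99 kWh
desktop computer: 311 W × 1.53 h = 476 Wh = 0.4758 kWh
aquarium pump: 22.2 W × 14.3 h = 317 Wh = 0.3175 kWh
laptop: 44.4 W × 12 h = 533 Wh = 0.5328 kWh
microwave oven: 942 W × 3.85 h = 3,627 Wh = 3.627 kWh
Total energy = 20.99 + 0.4758 + 0.3175 + 0.5328 + 3.627 = 25.94 kWh
Cost = 25.94 kWh × £0.345 = £8.95

£8.95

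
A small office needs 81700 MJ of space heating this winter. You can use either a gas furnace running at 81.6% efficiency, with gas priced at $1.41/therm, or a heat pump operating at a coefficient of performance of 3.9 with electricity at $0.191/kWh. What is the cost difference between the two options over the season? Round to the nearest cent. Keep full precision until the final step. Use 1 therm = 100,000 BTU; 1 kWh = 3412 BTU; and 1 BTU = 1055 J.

$226.58

Heat load = 81700 MJ = 81,700,000,000 J / 1055 = 77,440,758 BTU
Gas: input = 77,440,758 / 0.816 = 94,902,890 BTU = 949 therm → 949 × $1.41 = $1,338.13
Heat pump: 77,440,758 BTU / 3412 = 22,700 kWh heat; / 3.9 = 5,820 kWh in → × $0.191 = $1,111.55
Difference = |$1,338.13 − $1,111.55| = $226.58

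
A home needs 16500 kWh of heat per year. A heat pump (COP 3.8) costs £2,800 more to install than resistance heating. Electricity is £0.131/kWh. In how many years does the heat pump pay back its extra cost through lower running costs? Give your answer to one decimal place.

Resistance: 16500 kWh × £0.131 = £2,161.50/yr
Heat pump: 16500 / 3.8 = 4342 kWh in → × £0.131 = £568.82/yr
Annual savings = £1,592.68
Payback = £2,800 / £1,592.68 = 1.76 years

1.8 years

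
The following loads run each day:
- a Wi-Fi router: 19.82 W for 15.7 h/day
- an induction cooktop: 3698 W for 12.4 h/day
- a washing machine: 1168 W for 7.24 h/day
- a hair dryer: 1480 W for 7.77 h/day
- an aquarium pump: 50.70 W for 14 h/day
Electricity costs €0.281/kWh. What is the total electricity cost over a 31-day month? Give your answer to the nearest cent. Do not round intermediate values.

Wi-Fi router: 19.82 W × 15.7 h × 31 d = 9,646 Wh = 9.646 kWh
induction cooktop: 3698 W × 12.4 h × 31 d = 1,421,511 Wh = 1,422 kWh
washing machine: 1168 W × 7.24 h × 31 d = 262,146 Wh = 262.1 kWh
hair dryer: 1480 W × 7.77 h × 31 d = 356,488 Wh = 356.5 kWh
aquarium pump: 50.70 W × 14 h × 31 d = 22,004 Wh = 22 kWh
Total energy = 9.646 + 1,422 + 262.1 + 356.5 + 22 = 2,072 kWh
Cost = 2,072 kWh × €0.281 = €582.17

€582.17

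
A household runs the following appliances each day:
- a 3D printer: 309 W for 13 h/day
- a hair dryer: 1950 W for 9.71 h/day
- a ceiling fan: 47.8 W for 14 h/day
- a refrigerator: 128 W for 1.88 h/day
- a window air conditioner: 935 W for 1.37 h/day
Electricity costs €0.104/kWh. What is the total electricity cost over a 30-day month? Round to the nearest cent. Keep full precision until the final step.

€78.44

3D printer: 309 W × 13 h × 30 d = 120,510 Wh = 120.5 kWh
hair dryer: 1950 W × 9.71 h × 30 d = 568,035 Wh = 568 kWh
ceiling fan: 47.8 W × 14 h × 30 d = 20,076 Wh = 20.08 kWh
refrigerator: 128 W × 1.88 h × 30 d = 7,219 Wh = 7.219 kWh
window air conditioner: 935 W × 1.37 h × 30 d = 38,428 Wh = 38.43 kWh
Total energy = 120.5 + 568 + 20.08 + 7.219 + 38.43 = 754.3 kWh
Cost = 754.3 kWh × €0.104 = €78.44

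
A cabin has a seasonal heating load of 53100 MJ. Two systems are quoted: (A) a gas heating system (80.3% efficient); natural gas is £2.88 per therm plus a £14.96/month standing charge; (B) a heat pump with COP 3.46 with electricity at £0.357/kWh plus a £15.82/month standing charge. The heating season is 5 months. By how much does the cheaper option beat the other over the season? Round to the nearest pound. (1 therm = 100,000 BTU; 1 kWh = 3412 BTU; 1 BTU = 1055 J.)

Heat load = 53100 MJ = 53,100,000,000 J / 1055 = 50,331,754 BTU
Gas: input = 50,331,754 / 0.803 = 62,679,643 BTU = 626.8 therm → 626.8 × £2.88 = £1,805.17; + 5 × £14.96 standing = £1,879.97
Heat pump: 50,331,754 BTU / 3412 = 14,750 kWh heat; / 3.46 = 4,263 kWh in → × £0.357 = £1,522.04; + 5 × £15.82 standing = £1,601.14
Difference = |£1,879.97 − £1,601.14| = £278.84 ≈ £279

£279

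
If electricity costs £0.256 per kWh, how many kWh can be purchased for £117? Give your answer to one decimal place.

457.0 kWh

£117 / £0.256 per kWh = 457 kWh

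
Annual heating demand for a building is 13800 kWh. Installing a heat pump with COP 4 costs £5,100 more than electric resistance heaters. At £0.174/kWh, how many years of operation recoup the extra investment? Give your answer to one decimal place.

2.8 years

Resistance: 13800 kWh × £0.174 = £2,401.20/yr
Heat pump: 13800 / 4 = 3450 kWh in → × £0.174 = £600.30/yr
Annual savings = £1,800.90
Payback = £5,100 / £1,800.90 = 2.83 years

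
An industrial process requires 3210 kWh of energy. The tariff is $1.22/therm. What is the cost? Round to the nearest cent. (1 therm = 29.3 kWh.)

3210 kWh × (0.03413 therm/kWh) = 109.6 therm
Cost = 109.6 therm × $1.22/therm = $133.66

$133.66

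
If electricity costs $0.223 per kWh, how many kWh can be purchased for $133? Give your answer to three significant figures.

596 kWh

$133 / $0.223 per kWh = 596.4 kWh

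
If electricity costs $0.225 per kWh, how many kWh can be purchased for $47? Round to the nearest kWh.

$47 / $0.225 per kWh = 208.9 kWh

209 kWh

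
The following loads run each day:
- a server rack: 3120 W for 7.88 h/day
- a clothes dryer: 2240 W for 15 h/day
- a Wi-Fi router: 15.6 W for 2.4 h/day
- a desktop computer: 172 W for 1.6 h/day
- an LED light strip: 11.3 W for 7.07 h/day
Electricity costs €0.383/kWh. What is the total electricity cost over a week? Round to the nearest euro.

€157

server rack: 3120 W × 7.88 h × 7 d = 172,099 Wh = 172.1 kWh
clothes dryer: 2240 W × 15 h × 7 d = 235,200 Wh = 235.2 kWh
Wi-Fi router: 15.6 W × 2.4 h × 7 d = 262 Wh = 0.2621 kWh
desktop computer: 172 W × 1.6 h × 7 d = 1,926 Wh = 1.926 kWh
LED light strip: 11.3 W × 7.07 h × 7 d = 559 Wh = 0.5592 kWh
Total energy = 172.1 + 235.2 + 0.2621 + 1.926 + 0.5592 = 410 kWh
Cost = 410 kWh × €0.383 = €157.05 ≈ €157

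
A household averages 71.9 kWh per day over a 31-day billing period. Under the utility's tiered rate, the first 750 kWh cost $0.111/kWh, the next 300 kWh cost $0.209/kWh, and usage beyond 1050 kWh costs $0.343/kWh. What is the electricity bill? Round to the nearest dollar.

Usage = 71.9 kWh/day × 31 days = 2228.9 kWh
First 750 kWh × $0.111 = $83.25
Next 300 kWh × $0.209 = $62.70
Remaining 1178.9 kWh × $0.343 = $404.36
Total = $550.31 ≈ $550

$550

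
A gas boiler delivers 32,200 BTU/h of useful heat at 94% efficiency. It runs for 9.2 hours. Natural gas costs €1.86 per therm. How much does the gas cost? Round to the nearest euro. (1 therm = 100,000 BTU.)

€6

Heat delivered = 32,200 BTU/h × 9.2 h = 296,240 BTU
Gas input = 296,240 / 0.94 = 315,149 BTU
= 315,149 / 100,000 = 3.151 therm
Cost = 3.151 × €1.86/therm = €5.86 ≈ €6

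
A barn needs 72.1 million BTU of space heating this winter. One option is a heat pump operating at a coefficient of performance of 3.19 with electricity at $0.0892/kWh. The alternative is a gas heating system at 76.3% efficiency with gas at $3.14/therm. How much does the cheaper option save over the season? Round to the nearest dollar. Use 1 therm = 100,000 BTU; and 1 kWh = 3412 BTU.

$2376

Heat load = 72.1 × 10⁶ BTU = 72,100,000 BTU
Gas: input = 72,100,000 / 0.763 = 94,495,413 BTU = 945 therm → 945 × $3.14 = $2,967.16
Heat pump: 72,100,000 BTU / 3412 = 21,130 kWh heat; / 3.19 = 6,624 kWh in → × $0.0892 = $590.88
Difference = |$2,967.16 − $590.88| = $2,376.27 ≈ $2376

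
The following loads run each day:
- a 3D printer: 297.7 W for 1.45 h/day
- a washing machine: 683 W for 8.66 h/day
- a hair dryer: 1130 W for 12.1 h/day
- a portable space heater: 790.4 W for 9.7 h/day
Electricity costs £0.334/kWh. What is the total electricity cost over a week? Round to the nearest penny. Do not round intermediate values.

£64.73

3D printer: 297.7 W × 1.45 h × 7 d = 3,022 Wh = 3.022 kWh
washing machine: 683 W × 8.66 h × 7 d = 41,403 Wh = 41.4 kWh
hair dryer: 1130 W × 12.1 h × 7 d = 95,711 Wh = 95.71 kWh
portable space heater: 790.4 W × 9.7 h × 7 d = 53,668 Wh = 53.67 kWh
Total energy = 3.022 + 41.4 + 95.71 + 53.67 = 193.8 kWh
Cost = 193.8 kWh × £0.334 = £64.73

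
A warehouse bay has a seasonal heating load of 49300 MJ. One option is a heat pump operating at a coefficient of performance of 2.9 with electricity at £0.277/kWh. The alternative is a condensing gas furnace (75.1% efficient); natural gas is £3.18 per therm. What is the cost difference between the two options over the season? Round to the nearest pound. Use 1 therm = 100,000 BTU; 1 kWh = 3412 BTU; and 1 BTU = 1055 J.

£671

Heat load = 49300 MJ = 49,300,000,000 J / 1055 = 46,729,858 BTU
Gas: input = 46,729,858 / 0.751 = 62,223,512 BTU = 622.2 therm → 622.2 × £3.18 = £1,978.71
Heat pump: 46,729,858 BTU / 3412 = 13,700 kWh heat; / 2.9 = 4,723 kWh in → × £0.277 = £1,308.18
Difference = |£1,978.71 − £1,308.18| = £670.53 ≈ £671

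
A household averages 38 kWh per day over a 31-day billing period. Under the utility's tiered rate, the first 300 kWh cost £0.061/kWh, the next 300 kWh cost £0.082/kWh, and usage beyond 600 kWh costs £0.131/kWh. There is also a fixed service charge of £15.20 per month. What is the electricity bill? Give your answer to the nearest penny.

Usage = 38 kWh/day × 31 days = 1178 kWh
First 300 kWh × £0.061 = £18.30
Next 300 kWh × £0.082 = £24.60
Remaining 578 kWh × £0.131 = £75.72
Energy charge = £118.62; + service £15.20 = £133.82

£133.82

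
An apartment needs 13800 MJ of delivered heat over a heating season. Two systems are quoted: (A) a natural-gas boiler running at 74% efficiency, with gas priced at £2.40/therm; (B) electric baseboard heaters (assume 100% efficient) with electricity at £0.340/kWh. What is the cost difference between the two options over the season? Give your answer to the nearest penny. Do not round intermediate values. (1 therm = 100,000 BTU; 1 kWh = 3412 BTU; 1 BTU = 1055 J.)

Heat load = 13800 MJ = 13,800,000,000 J / 1055 = 13,080,569 BTU
Gas: input = 13,080,569 / 0.74 = 17,676,444 BTU = 176.8 therm → 176.8 × £2.40 = £424.23
Electric: 13,080,569 BTU / 3412 = 3,834 kWh → × £0.340 = £1,303.46
Difference = |£424.23 − £1,303.46| = £879.22

£879.22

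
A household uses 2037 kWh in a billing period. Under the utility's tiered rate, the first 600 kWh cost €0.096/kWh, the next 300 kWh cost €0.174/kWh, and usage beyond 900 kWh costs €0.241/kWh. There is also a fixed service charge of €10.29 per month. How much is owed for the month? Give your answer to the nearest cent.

€394.11

First 600 kWh × €0.096 = €57.60
Next 300 kWh × €0.174 = €52.20
Remaining 1137 kWh × €0.241 = €274.02
Energy charge = €383.82; + service €10.29 = €394.11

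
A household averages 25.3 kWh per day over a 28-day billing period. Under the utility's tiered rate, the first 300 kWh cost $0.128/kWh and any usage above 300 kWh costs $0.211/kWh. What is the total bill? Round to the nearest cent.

Usage = 25.3 kWh/day × 28 days = 708.4 kWh
First 300 kWh × $0.128 = $38.40
Remaining 408.4 kWh × $0.211 = $86.17
Total = $124.57

$124.57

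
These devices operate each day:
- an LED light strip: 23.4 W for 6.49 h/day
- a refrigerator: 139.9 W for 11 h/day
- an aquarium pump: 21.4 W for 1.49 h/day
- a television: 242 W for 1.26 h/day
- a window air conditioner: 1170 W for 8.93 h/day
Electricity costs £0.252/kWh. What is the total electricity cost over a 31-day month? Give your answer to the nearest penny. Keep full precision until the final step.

£97.46

LED light strip: 23.4 W × 6.49 h × 31 d = 4,708 Wh = 4.708 kWh
refrigerator: 139.9 W × 11 h × 31 d = 47,706 Wh = 47.71 kWh
aquarium pump: 21.4 W × 1.49 h × 31 d = 988 Wh = 0.9885 kWh
television: 242 W × 1.26 h × 31 d = 9,453 Wh = 9.453 kWh
window air conditioner: 1170 W × 8.93 h × 31 d = 323,891 Wh = 323.9 kWh
Total energy = 4.708 + 47.71 + 0.9885 + 9.453 + 323.9 = 386.7 kWh
Cost = 386.7 kWh × £0.252 = £97.46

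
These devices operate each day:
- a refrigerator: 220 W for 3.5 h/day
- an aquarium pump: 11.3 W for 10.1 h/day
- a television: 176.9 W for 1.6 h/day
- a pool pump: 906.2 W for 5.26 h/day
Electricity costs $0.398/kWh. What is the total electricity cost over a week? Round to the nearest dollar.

refrigerator: 220 W × 3.5 h × 7 d = 5,390 Wh = 5.39 kWh
aquarium pump: 11.3 W × 10.1 h × 7 d = 799 Wh = 0.7989 kWh
television: 176.9 W × 1.6 h × 7 d = 1,981 Wh = 1.981 kWh
pool pump: 906.2 W × 5.26 h × 7 d = 33,366 Wh = 33.37 kWh
Total energy = 5.39 + 0.7989 + 1.981 + 33.37 = 41.54 kWh
Cost = 41.54 kWh × $0.398 = $16.53 ≈ $17

$17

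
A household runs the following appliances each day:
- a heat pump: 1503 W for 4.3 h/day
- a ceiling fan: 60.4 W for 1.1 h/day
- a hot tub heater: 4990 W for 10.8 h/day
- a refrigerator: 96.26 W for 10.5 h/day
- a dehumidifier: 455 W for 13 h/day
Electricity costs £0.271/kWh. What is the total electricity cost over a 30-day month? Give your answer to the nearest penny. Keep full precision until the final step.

heat pump: 1503 W × 4.3 h × 30 d = 193,887 Wh = 193.9 kWh
ceiling fan: 60.4 W × 1.1 h × 30 d = 1,993 Wh = 1.993 kWh
hot tub heater: 4990 W × 10.8 h × 30 d = 1,616,760 Wh = 1,617 kWh
refrigerator: 96.26 W × 10.5 h × 30 d = 30,322 Wh = 30.32 kWh
dehumidifier: 455 W × 13 h × 30 d = 177,450 Wh = 177.4 kWh
Total energy = 193.9 + 1.993 + 1,617 + 30.32 + 177.4 = 2,020 kWh
Cost = 2,020 kWh × £0.271 = £547.53

£547.53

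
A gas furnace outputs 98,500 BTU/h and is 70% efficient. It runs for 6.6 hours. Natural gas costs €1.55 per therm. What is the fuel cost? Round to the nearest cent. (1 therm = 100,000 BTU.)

€14.40

Heat delivered = 98,500 BTU/h × 6.6 h = 650,100 BTU
Gas input = 650,100 / 0.70 = 928,714 BTU
= 928,714 / 100,000 = 9.287 therm
Cost = 9.287 × €1.55/therm = €14.40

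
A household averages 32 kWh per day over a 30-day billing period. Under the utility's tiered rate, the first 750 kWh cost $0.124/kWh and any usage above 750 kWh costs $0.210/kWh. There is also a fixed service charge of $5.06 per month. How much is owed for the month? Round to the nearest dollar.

$142

Usage = 32 kWh/day × 30 days = 960 kWh
First 750 kWh × $0.124 = $93.00
Remaining 210 kWh × $0.210 = $44.10
Energy charge = $137.10; + service $5.06 = $142.16 ≈ $142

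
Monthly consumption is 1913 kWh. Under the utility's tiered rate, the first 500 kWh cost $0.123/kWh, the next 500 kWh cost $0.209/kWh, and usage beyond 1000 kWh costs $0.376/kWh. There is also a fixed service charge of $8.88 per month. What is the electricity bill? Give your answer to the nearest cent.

First 500 kWh × $0.123 = $61.50
Next 500 kWh × $0.209 = $104.50
Remaining 913 kWh × $0.376 = $343.29
Energy charge = $509.29; + service $8.88 = $518.17

$518.17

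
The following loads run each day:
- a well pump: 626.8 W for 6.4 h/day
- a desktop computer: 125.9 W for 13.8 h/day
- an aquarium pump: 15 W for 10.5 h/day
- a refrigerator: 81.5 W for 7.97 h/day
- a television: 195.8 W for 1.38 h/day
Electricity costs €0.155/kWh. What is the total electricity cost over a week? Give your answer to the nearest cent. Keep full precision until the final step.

€7.41

well pump: 626.8 W × 6.4 h × 7 d = 28,081 Wh = 28.08 kWh
desktop computer: 125.9 W × 13.8 h × 7 d = 12,162 Wh = 12.16 kWh
aquarium pump: 15 W × 10.5 h × 7 d = 1,102 Wh = 1.103 kWh
refrigerator: 81.5 W × 7.97 h × 7 d = 4,547 Wh = 4.547 kWh
television: 195.8 W × 1.38 h × 7 d = 1,891 Wh = 1.891 kWh
Total energy = 28.08 + 12.16 + 1.103 + 4.547 + 1.891 = 47.78 kWh
Cost = 47.78 kWh × €0.155 = €7.41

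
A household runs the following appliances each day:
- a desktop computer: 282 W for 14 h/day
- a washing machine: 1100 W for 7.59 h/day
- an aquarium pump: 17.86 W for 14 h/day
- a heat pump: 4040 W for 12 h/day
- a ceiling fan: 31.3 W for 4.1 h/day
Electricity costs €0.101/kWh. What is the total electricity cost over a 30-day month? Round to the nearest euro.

€185

desktop computer: 282 W × 14 h × 30 d = 118,440 Wh = 118.4 kWh
washing machine: 1100 W × 7.59 h × 30 d = 250,470 Wh = 250.5 kWh
aquarium pump: 17.86 W × 14 h × 30 d = 7,501 Wh = 7.501 kWh
heat pump: 4040 W × 12 h × 30 d = 1,454,400 Wh = 1,454 kWh
ceiling fan: 31.3 W × 4.1 h × 30 d = 3,850 Wh = 3.85 kWh
Total energy = 118.4 + 250.5 + 7.501 + 1,454 + 3.85 = 1,835 kWh
Cost = 1,835 kWh × €0.101 = €185.30 ≈ €185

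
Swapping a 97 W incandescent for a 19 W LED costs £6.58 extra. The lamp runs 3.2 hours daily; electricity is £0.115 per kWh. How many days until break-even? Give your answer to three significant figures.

229 days

Power saved = 97 − 19 = 78 W
Daily energy saved = 78 W × 3.2 h = 249.6 Wh = 0.2496 kWh
Daily savings = 0.2496 × £0.115 = £0.0287
Payback = £6.58 / £0.0287 per day = 229.2 days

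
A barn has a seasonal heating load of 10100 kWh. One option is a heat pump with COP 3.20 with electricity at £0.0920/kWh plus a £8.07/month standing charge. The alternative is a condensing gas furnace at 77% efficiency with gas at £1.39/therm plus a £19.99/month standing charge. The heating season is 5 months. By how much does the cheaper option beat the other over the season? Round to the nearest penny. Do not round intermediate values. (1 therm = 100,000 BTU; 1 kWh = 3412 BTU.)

£391.32

Heat load = 10100 kWh × 3412 = 34,461,200 BTU
Gas: input = 34,461,200 / 0.77 = 44,754,805 BTU = 447.5 therm → 447.5 × £1.39 = £622.09; + 5 × £19.99 standing = £722.04
Heat pump: 34,461,200 BTU / 3412 = 10,100 kWh heat; / 3.20 = 3,156 kWh in → × £0.0920 = £290.38; + 5 × £8.07 standing = £330.73
Difference = |£722.04 − £330.73| = £391.32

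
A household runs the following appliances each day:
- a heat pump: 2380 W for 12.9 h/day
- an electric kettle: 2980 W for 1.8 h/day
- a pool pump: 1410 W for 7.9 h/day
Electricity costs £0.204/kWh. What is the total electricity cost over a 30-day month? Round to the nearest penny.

£288.89

heat pump: 2380 W × 12.9 h × 30 d = 921,060 Wh = 921.1 kWh
electric kettle: 2980 W × 1.8 h × 30 d = 160,920 Wh = 160.9 kWh
pool pump: 1410 W × 7.9 h × 30 d = 334,170 Wh = 334.2 kWh
Total energy = 921.1 + 160.9 + 334.2 = 1,416 kWh
Cost = 1,416 kWh × £0.204 = £288.89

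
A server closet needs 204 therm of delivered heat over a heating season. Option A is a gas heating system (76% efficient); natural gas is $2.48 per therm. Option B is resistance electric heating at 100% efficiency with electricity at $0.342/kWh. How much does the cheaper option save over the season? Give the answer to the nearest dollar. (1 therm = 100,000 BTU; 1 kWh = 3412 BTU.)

Heat load = 204 therm × 100,000 = 20,400,000 BTU
Gas: input = 20,400,000 / 0.76 = 26,842,105 BTU = 268.4 therm → 268.4 × $2.48 = $665.68
Electric: 20,400,000 BTU / 3412 = 5,979 kWh → × $0.342 = $2,044.78
Difference = |$665.68 − $2,044.78| = $1,379.10 ≈ $1379

$1379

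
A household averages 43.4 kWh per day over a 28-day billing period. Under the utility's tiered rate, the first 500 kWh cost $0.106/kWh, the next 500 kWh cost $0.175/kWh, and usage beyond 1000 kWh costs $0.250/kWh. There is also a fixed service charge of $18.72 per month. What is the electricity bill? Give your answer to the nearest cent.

Usage = 43.4 kWh/day × 28 days = 1215.2 kWh
First 500 kWh × $0.106 = $53.00
Next 500 kWh × $0.175 = $87.50
Remaining 215.2 kWh × $0.250 = $53.80
Energy charge = $194.30; + service $18.72 = $213.02

$213.02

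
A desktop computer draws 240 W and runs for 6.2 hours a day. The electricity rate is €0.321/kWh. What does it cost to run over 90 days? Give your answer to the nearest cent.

Energy = 240 W × 6.2 h/day × 90 days = 133,920 Wh = 133.9 kWh
Cost = 133.9 kWh × €0.321/kWh = €42.99

€42.99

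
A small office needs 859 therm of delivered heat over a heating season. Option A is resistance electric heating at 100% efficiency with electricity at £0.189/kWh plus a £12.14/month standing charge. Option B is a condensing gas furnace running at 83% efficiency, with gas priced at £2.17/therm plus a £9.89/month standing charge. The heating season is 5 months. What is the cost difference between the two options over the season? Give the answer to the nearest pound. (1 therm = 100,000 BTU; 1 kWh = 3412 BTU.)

£2524

Heat load = 859 therm × 100,000 = 85,900,000 BTU
Gas: input = 85,900,000 / 0.83 = 103,493,976 BTU = 1,035 therm → 1,035 × £2.17 = £2,245.82; + 5 × £9.89 standing = £2,295.27
Electric: 85,900,000 BTU / 3412 = 25,180 kWh → × £0.189 = £4,758.24; + 5 × £12.14 standing = £4,818.94
Difference = |£2,295.27 − £4,818.94| = £2,523.67 ≈ £2524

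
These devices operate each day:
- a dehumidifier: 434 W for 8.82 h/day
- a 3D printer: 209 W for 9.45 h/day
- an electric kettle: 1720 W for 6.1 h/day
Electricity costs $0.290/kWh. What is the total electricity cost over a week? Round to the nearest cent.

$33.08

dehumidifier: 434 W × 8.82 h × 7 d = 26,795 Wh = 26.8 kWh
3D printer: 209 W × 9.45 h × 7 d = 13,825 Wh = 13.83 kWh
electric kettle: 1720 W × 6.1 h × 7 d = 73,444 Wh = 73.44 kWh
Total energy = 26.8 + 13.83 + 73.44 = 114.1 kWh
Cost = 114.1 kWh × $0.290 = $33.08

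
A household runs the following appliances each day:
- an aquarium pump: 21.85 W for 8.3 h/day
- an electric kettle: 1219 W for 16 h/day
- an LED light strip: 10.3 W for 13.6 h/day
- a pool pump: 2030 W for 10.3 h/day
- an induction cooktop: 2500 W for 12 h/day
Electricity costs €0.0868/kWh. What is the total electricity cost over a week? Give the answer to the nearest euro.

aquarium pump: 21.85 W × 8.3 h × 7 d = 1,269 Wh = 1.269 kWh
electric kettle: 1219 W × 16 h × 7 d = 136,528 Wh = 136.5 kWh
LED light strip: 10.3 W × 13.6 h × 7 d = 981 Wh = 0.9806 kWh
pool pump: 2030 W × 10.3 h × 7 d = 146,363 Wh = 146.4 kWh
induction cooktop: 2500 W × 12 h × 7 d = 210,000 Wh = 210 kWh
Total energy = 1.269 + 136.5 + 0.9806 + 146.4 + 210 = 495.1 kWh
Cost = 495.1 kWh × €0.0868 = €42.98 ≈ €43

€43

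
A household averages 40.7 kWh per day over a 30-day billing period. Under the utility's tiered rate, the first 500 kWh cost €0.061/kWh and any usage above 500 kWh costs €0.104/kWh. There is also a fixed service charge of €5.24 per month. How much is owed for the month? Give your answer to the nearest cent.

€110.72

Usage = 40.7 kWh/day × 30 days = 1221 kWh
First 500 kWh × €0.061 = €30.50
Remaining 721 kWh × €0.104 = €74.98
Energy charge = €105.48; + service €5.24 = €110.72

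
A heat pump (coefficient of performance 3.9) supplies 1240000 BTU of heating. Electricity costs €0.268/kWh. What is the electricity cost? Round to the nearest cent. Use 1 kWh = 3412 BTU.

Heat delivered = 1,240,000 BTU / 3412 = 363.4 kWh
Electrical input = 363.4 kWh / 3.9 = 93.19 kWh
Cost = 93.19 × €0.268/kWh = €24.97

€24.97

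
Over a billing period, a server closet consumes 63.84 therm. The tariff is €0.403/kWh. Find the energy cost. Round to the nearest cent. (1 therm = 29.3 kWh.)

63.84 therm × (29.3 kWh/therm) = 1,871 kWh
Cost = 1,871 kWh × €0.403/kWh = €753.82

€753.82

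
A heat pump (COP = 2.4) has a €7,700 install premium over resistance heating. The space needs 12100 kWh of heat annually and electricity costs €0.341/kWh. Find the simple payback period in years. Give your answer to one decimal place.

Resistance: 12100 kWh × €0.341 = €4,126.10/yr
Heat pump: 12100 / 2.4 = 5042 kWh in → × €0.341 = €1,719.21/yr
Annual savings = €2,406.89
Payback = €7,700 / €2,406.89 = 3.2 years

3.2 years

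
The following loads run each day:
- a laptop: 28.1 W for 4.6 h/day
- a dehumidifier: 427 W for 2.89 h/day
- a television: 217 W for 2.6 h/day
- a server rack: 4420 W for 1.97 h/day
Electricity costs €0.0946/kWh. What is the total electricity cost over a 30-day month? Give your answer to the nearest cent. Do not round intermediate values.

laptop: 28.1 W × 4.6 h × 30 d = 3,878 Wh = 3.878 kWh
dehumidifier: 427 W × 2.89 h × 30 d = 37,021 Wh = 37.02 kWh
television: 217 W × 2.6 h × 30 d = 16,926 Wh = 16.93 kWh
server rack: 4420 W × 1.97 h × 30 d = 261,222 Wh = 261.2 kWh
Total energy = 3.878 + 37.02 + 16.93 + 261.2 = 319 kWh
Cost = 319 kWh × €0.0946 = €30.18

€30.18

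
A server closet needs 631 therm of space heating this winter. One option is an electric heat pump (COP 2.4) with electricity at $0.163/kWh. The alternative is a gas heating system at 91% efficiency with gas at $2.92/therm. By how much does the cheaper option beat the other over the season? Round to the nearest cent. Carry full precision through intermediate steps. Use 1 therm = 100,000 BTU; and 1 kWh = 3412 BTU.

Heat load = 631 therm × 100,000 = 63,100,000 BTU
Gas: input = 63,100,000 / 0.91 = 69,340,659 BTU = 693.4 therm → 693.4 × $2.92 = $2,024.75
Heat pump: 63,100,000 BTU / 3412 = 18,490 kWh heat; / 2.4 = 7,706 kWh in → × $0.163 = $1,256.02
Difference = |$2,024.75 − $1,256.02| = $768.73

$768.73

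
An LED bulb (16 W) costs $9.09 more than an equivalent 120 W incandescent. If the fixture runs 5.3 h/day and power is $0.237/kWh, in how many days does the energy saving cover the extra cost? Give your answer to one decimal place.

Power saved = 120 − 16 = 104 W
Daily energy saved = 104 W × 5.3 h = 551.2 Wh = 0.5512 kWh
Daily savings = 0.5512 × $0.237 = $0.1306
Payback = $9.09 / $0.1306 per day = 69.58 days

69.6 days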